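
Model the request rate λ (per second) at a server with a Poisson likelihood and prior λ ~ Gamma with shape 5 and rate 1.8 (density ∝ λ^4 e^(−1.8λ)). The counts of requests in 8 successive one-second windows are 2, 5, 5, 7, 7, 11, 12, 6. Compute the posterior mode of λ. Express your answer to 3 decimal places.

λ̂_MAP = 6.020

Σxᵢ = 2+5+5+7+7+11+12+6 = 55, with n = 8.
Posterior ∝ λ^4e^(−1.8λ) · λ^55e^(−8λ) = λ^59e^(−9.8λ), i.e. Gamma(shape=60, rate=9.8).
The mode of a Gamma(a, b) with a ≥ 1 (shape–rate) is (a−1)/b = 59/9.8 ≈ 6.020.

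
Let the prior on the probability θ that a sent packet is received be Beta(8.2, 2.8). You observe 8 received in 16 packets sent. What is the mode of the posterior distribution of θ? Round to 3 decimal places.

θ̂_MAP = 0.608

Prior: Beta(8.2, 2.8).
Data: 8 successes in 16 trials. The binomial likelihood contributes θ^8(1−θ)^8, so the posterior is Beta(8.2+8, 2.8+8) = Beta(16.2, 10.8).
For Beta(a, b) with a, b > 1 the mode is (a−1)/(a+b−2) = 15.2/25 ≈ 0.608.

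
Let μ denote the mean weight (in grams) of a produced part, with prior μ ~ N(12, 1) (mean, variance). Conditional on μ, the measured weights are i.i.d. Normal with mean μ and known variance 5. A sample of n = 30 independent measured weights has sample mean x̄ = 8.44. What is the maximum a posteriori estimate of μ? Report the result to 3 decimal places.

n = 30, x̄ = 8.44.
For a Normal prior and Normal likelihood with known variance, the posterior is Normal; its mode equals its mean, the precision-weighted average.
Prior precision 1/σ₀² = 1/1 = 1; data precision n/σ² = 30/5 = 6.
μ̂ = (1·12 + 6·8.44) / (1 + 6) = 62.64/7 = 1566/175 ≈ 8.949.

μ̂_MAP = 8.949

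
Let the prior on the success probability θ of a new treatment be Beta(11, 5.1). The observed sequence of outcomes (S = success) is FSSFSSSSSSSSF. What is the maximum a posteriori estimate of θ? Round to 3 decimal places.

θ̂_MAP = 0.738

Prior: Beta(11, 5.1).
Data: 10 successes in 13 trials (from the sequence). The binomial likelihood contributes θ^10(1−θ)^3, so the posterior is Beta(11+10, 5.1+3) = Beta(21, 8.1).
For Beta(a, b) with a, b > 1 the mode is (a−1)/(a+b−2) = 20/27.1 ≈ 0.738.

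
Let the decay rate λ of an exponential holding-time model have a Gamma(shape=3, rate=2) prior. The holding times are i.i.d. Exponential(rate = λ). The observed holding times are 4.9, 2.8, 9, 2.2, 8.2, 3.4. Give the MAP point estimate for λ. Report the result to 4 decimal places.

λ̂_MAP = 0.2462

The Exponential(rate=λ) likelihood is ∝ λ^n e^(−λΣtᵢ). Here n = 6 and Σtᵢ = 4.9 + 2.8 + 9 + 2.2 + 8.2 + 3.4 = 30.5.
Posterior ∝ λ^2e^(−2λ) · λ^6e^(−30.5λ) = λ^8e^(−32.5λ), i.e. Gamma(9, 32.5).
Mode = (a−1)/b = 8/32.5 ≈ 0.2462.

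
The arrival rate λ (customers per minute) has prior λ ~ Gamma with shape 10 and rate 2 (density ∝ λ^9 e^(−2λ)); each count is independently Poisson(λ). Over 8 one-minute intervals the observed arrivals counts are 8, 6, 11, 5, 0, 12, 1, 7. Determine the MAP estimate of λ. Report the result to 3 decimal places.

Σxᵢ = 8+6+11+5+0+12+1+7 = 50, with n = 8.
Posterior ∝ λ^9e^(−2λ) · λ^50e^(−8λ) = λ^59e^(−10λ), i.e. Gamma(shape=60, rate=10).
The mode of a Gamma(a, b) with a ≥ 1 (shape–rate) is (a−1)/b = 59/10 ≈ 5.900.

λ̂_MAP = 5.900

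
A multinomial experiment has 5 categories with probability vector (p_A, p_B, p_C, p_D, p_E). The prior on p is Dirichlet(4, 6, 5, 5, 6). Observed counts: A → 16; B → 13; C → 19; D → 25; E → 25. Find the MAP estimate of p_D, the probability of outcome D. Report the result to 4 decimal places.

MAP estimate of p_D = 0.2437

The posterior is Dirichlet(αᵢ + nᵢ) = Dirichlet(20, 19, 24, 30, 31).
For a Dirichlet(a₁,…,a_K) with all aᵢ > 1, the mode has j-th component (aⱼ − 1)/(Σaᵢ − K).
Here Σaᵢ = 124 and K = 5, so p_D = (30 − 1)/(124 − 5) = 29/119 ≈ 0.2437.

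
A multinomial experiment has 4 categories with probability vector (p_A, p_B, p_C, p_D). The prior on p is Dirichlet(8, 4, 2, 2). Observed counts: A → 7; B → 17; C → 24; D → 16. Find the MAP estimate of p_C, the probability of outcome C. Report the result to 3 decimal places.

The posterior is Dirichlet(αᵢ + nᵢ) = Dirichlet(15, 21, 26, 18).
For a Dirichlet(a₁,…,a_K) with all aᵢ > 1, the mode has j-th component (aⱼ − 1)/(Σaᵢ − K).
Here Σaᵢ = 80 and K = 4, so p_C = (26 − 1)/(80 − 4) = 25/76 ≈ 0.329.

MAP estimate of p_C = 0.329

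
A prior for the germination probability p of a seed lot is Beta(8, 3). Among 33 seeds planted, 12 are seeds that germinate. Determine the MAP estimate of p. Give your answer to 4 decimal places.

p̂_MAP = 0.4524

Prior: Beta(8, 3).
Data: 12 successes in 33 trials. The binomial likelihood contributes p^12(1−p)^21, so the posterior is Beta(8+12, 3+21) = Beta(20, 24).
For Beta(a, b) with a, b > 1 the mode is (a−1)/(a+b−2) = 19/42 ≈ 0.4524.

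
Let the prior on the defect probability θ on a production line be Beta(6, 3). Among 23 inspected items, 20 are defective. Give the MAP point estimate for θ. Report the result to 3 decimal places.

Prior: Beta(6, 3).
Data: 20 successes in 23 trials. The binomial likelihood contributes θ^20(1−θ)^3, so the posterior is Beta(6+20, 3+3) = Beta(26, 6).
For Beta(a, b) with a, b > 1 the mode is (a−1)/(a+b−2) = 25/30 ≈ 0.833.

θ̂_MAP = 0.833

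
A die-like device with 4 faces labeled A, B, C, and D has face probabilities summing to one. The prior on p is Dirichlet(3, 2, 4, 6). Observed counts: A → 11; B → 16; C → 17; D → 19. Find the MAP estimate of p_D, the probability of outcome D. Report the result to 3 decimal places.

MAP estimate of p_D = 0.324

The posterior is Dirichlet(αᵢ + nᵢ) = Dirichlet(14, 18, 21, 25).
For a Dirichlet(a₁,…,a_K) with all aᵢ > 1, the mode has j-th component (aⱼ − 1)/(Σaᵢ − K).
Here Σaᵢ = 78 and K = 4, so p_D = (25 − 1)/(78 − 4) = 24/74 ≈ 0.324.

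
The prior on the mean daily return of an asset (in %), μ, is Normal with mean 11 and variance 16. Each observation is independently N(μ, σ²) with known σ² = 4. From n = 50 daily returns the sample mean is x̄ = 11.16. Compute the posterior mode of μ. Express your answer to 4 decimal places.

n = 50, x̄ = 11.16.
For a Normal prior and Normal likelihood with known variance, the posterior is Normal; its mode equals its mean, the precision-weighted average.
Prior precision 1/σ₀² = 1/16 = 0.0625; data precision n/σ² = 50/4 = 12.5.
μ̂ = (0.0625·11 + 12.5·11.16) / (0.0625 + 12.5) = 140.1875/12.5625 = 2243/201 ≈ 11.1592.

μ̂_MAP = 11.1592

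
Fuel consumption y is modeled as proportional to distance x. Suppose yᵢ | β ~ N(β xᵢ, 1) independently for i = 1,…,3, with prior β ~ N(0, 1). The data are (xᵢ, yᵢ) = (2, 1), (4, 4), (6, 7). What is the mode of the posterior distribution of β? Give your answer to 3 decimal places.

log p(β | y) = −Σ(yᵢ − βxᵢ)²/(2·1) − β²/(2·1) + const.
Setting the derivative to zero: Σxᵢ(yᵢ − βxᵢ)/1 − β/1 = 0, so β = Σxᵢyᵢ / (Σxᵢ² + σ²/τ²).
Σxᵢyᵢ = 2·1 + 4·4 + 6·7 = 60; Σxᵢ² = 56; σ²/τ² = 1.
β̂_MAP = 60 / (56 + 1) = 60/57 ≈ 1.053.

β̂_MAP = 1.053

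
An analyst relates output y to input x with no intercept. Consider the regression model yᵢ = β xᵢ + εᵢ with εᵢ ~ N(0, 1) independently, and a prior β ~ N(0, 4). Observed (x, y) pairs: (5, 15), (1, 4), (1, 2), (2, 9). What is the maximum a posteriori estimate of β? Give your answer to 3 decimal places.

β̂_MAP = 3.168

log p(β | y) = −Σ(yᵢ − βxᵢ)²/(2·1) − β²/(2·4) + const.
Setting the derivative to zero: Σxᵢ(yᵢ − βxᵢ)/1 − β/4 = 0, so β = Σxᵢyᵢ / (Σxᵢ² + σ²/τ²).
Σxᵢyᵢ = 5·15 + 1·4 + 1·2 + 2·9 = 99; Σxᵢ² = 31; σ²/τ² = 0.25.
β̂_MAP = 99 / (31 + 0.25) = 99/31.25 ≈ 3.168.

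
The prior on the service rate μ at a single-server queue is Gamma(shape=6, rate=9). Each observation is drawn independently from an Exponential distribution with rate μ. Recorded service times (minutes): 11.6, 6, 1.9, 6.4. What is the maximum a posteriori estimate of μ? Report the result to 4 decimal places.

μ̂_MAP = 0.2579

The Exponential(rate=μ) likelihood is ∝ μ^n e^(−μΣtᵢ). Here n = 4 and Σtᵢ = 11.6 + 6 + 1.9 + 6.4 = 25.9.
Posterior ∝ μ^5e^(−9μ) · μ^4e^(−25.9μ) = μ^9e^(−34.9μ), i.e. Gamma(10, 34.9).
Mode = (a−1)/b = 9/34.9 ≈ 0.2579.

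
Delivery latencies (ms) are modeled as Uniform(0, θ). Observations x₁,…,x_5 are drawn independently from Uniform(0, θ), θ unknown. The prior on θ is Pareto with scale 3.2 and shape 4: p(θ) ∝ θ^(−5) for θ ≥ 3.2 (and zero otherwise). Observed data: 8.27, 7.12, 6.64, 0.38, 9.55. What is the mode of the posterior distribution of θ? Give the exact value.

θ̂_MAP = 9.55

The Uniform(0, θ) likelihood is θ^(−n) for θ ≥ max(xᵢ), zero otherwise. Here max(xᵢ) = 9.55.
Posterior ∝ θ^(−5) · θ^(−5) = θ^(−10) on θ ≥ max(3.2, 9.55) = 9.55.
This density is strictly decreasing in θ, so the posterior mode lies at the lower boundary of the support.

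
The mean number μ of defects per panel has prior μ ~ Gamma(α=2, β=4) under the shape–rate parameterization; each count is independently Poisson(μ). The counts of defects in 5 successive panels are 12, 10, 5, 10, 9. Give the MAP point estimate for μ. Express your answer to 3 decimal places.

Σxᵢ = 12+10+5+10+9 = 46, with n = 5.
Posterior ∝ μe^(−4μ) · μ^46e^(−5μ) = μ^47e^(−9μ), i.e. Gamma(shape=48, rate=9).
The mode of a Gamma(a, b) with a ≥ 1 (shape–rate) is (a−1)/b = 47/9 ≈ 5.222.

μ̂_MAP = 5.222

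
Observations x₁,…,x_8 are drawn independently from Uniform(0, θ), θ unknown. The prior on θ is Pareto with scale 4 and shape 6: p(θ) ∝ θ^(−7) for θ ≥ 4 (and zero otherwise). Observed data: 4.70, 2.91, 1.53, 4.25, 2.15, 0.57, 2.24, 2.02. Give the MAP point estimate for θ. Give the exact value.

θ̂_MAP = 4.70

The Uniform(0, θ) likelihood is θ^(−n) for θ ≥ max(xᵢ), zero otherwise. Here max(xᵢ) = 4.70.
Posterior ∝ θ^(−7) · θ^(−8) = θ^(−15) on θ ≥ max(4, 4.70) = 4.70.
This density is strictly decreasing in θ, so the posterior mode lies at the lower boundary of the support.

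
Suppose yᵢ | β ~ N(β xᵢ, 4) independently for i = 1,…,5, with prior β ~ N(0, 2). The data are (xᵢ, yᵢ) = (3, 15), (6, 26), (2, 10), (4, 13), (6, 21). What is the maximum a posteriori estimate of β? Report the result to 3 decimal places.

log p(β | y) = −Σ(yᵢ − βxᵢ)²/(2·4) − β²/(2·2) + const.
Setting the derivative to zero: Σxᵢ(yᵢ − βxᵢ)/4 − β/2 = 0, so β = Σxᵢyᵢ / (Σxᵢ² + σ²/τ²).
Σxᵢyᵢ = 3·15 + 6·26 + 2·10 + 4·13 + 6·21 = 399; Σxᵢ² = 101; σ²/τ² = 2.
β̂_MAP = 399 / (101 + 2) = 399/103 ≈ 3.874.

β̂_MAP = 3.874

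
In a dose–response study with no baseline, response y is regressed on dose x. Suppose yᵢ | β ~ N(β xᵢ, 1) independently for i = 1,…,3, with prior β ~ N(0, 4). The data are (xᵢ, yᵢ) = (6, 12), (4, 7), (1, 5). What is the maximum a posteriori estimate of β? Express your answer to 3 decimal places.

log p(β | y) = −Σ(yᵢ − βxᵢ)²/(2·1) − β²/(2·4) + const.
Setting the derivative to zero: Σxᵢ(yᵢ − βxᵢ)/1 − β/4 = 0, so β = Σxᵢyᵢ / (Σxᵢ² + σ²/τ²).
Σxᵢyᵢ = 6·12 + 4·7 + 1·5 = 105; Σxᵢ² = 53; σ²/τ² = 0.25.
β̂_MAP = 105 / (53 + 0.25) = 105/53.25 ≈ 1.972.

β̂_MAP = 1.972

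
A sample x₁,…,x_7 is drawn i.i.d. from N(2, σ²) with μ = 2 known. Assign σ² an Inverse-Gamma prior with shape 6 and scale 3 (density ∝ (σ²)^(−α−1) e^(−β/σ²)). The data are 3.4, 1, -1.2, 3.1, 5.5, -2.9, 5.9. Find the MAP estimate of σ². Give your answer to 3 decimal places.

Sum of squared deviations about the known mean: SS = (3.4−2)² + (1−2)² + (-1.2−2)² + (3.1−2)² + (5.5−2)² + (-2.9−2)² + (5.9−2)² = 65.88.
The Normal likelihood contributes (σ²)^(−n/2) exp(−SS/(2σ²)), so the posterior is Inverse-Gamma(α + n/2, β + SS/2) = Inverse-Gamma(9.5, 35.94).
The mode of Inverse-Gamma(a, b) is b/(a+1) = 35.94/10.5 ≈ 3.423.

σ̂²_MAP = 3.423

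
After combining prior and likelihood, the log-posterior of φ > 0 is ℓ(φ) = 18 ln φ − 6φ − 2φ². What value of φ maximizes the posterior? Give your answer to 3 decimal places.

φ̂_MAP = 1.500

ℓ'(φ) = 18/φ − 6 − 4φ. Setting this to zero and multiplying by φ: 4φ² + 6φ − 18 = 0.
φ = (−6 + √(6² + 4·4·18)) / (2·4) = (−6 + √324) / 8 = (−6 + 18)/8 = 3/2.
ℓ''(φ) = −18/φ² − 4 < 0, confirming a maximum.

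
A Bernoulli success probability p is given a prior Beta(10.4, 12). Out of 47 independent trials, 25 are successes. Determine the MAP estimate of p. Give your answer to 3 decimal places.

Prior: Beta(10.4, 12).
Data: 25 successes in 47 trials. The binomial likelihood contributes p^25(1−p)^22, so the posterior is Beta(10.4+25, 12+22) = Beta(35.4, 34).
For Beta(a, b) with a, b > 1 the mode is (a−1)/(a+b−2) = 34.4/67.4 ≈ 0.510.

p̂_MAP = 0.510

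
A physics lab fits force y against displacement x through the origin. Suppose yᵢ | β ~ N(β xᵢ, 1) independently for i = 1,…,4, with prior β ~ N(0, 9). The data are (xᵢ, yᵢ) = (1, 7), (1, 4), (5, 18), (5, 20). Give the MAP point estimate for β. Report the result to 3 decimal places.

β̂_MAP = 3.857

log p(β | y) = −Σ(yᵢ − βxᵢ)²/(2·1) − β²/(2·9) + const.
Setting the derivative to zero: Σxᵢ(yᵢ − βxᵢ)/1 − β/9 = 0, so β = Σxᵢyᵢ / (Σxᵢ² + σ²/τ²).
Σxᵢyᵢ = 1·7 + 1·4 + 5·18 + 5·20 = 201; Σxᵢ² = 52; σ²/τ² = 1/9.
β̂_MAP = 201 / (52 + 1/9) = 201/(469/9) = 27/7 ≈ 3.857.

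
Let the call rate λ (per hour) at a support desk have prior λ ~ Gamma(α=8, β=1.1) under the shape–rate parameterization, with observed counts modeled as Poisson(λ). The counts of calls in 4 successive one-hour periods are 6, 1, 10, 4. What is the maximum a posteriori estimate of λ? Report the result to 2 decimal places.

λ̂_MAP = 5.49

Σxᵢ = 6+1+10+4 = 21, with n = 4.
Posterior ∝ λ^7e^(−1.1λ) · λ^21e^(−4λ) = λ^28e^(−5.1λ), i.e. Gamma(shape=29, rate=5.1).
The mode of a Gamma(a, b) with a ≥ 1 (shape–rate) is (a−1)/b = 28/5.1 ≈ 5.49.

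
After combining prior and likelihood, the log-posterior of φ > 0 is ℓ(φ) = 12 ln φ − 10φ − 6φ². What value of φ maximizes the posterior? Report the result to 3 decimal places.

φ̂_MAP = 0.667

ℓ'(φ) = 12/φ − 10 − 12φ. Setting this to zero and multiplying by φ: 12φ² + 10φ − 12 = 0.
φ = (−10 + √(10² + 4·12·12)) / (2·12) = (−10 + √676) / 24 = (−10 + 26)/24 = 2/3.
ℓ''(φ) = −12/φ² − 12 < 0, confirming a maximum.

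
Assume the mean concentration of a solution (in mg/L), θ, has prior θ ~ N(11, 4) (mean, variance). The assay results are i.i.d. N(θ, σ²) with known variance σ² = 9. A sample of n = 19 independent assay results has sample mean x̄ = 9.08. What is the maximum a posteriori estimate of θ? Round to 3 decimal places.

θ̂_MAP = 9.283

n = 19, x̄ = 9.08.
For a Normal prior and Normal likelihood with known variance, the posterior is Normal; its mode equals its mean, the precision-weighted average.
Prior precision 1/σ₀² = 1/4 = 0.25; data precision n/σ² = 19/9.
θ̂ = (0.25·11 + (19/9)·9.08) / (0.25 + 19/9) = (19727/900)/(85/36) = 19727/2125 ≈ 9.283.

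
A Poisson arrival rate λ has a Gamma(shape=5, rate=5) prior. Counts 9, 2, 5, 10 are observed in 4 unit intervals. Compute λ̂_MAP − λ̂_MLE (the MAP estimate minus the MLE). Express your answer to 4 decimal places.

Σxᵢ = 26. Posterior is Gamma(31, 9); MAP = (31−1)/9 = 30/9 ≈ 3.33333.
MLE = x̄ = 26/4 ≈ 6.50000.
Difference = 30/9 − 26/4 = -19/6 ≈ -3.1667.

MAP − MLE = -3.1667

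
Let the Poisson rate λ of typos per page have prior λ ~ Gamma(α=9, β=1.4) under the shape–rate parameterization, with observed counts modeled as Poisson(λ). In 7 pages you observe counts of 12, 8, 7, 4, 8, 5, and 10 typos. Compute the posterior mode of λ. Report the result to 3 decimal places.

λ̂_MAP = 7.381

Σxᵢ = 12+8+7+4+8+5+10 = 54, with n = 7.
Posterior ∝ λ^8e^(−1.4λ) · λ^54e^(−7λ) = λ^62e^(−8.4λ), i.e. Gamma(shape=63, rate=8.4).
The mode of a Gamma(a, b) with a ≥ 1 (shape–rate) is (a−1)/b = 62/8.4 ≈ 7.381.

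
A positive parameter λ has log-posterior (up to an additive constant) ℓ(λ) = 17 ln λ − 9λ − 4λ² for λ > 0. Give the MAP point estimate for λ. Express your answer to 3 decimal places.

ℓ'(λ) = 17/λ − 9 − 8λ. Setting this to zero and multiplying by λ: 8λ² + 9λ − 17 = 0.
λ = (−9 + √(9² + 4·8·17)) / (2·8) = (−9 + √625) / 16 = (−9 + 25)/16 = 1.
ℓ''(λ) = −17/λ² − 8 < 0, confirming a maximum.

λ̂_MAP = 1.000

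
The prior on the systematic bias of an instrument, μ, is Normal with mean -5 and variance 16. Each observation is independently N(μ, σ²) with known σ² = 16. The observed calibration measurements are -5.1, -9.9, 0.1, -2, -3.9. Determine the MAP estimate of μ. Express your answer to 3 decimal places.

μ̂_MAP = -4.300

n = 5; x̄ = ((-5.1) + (-9.9) + 0.1 + (-2) + (-3.9))/5 = -20.8/5 = -4.16.
For a Normal prior and Normal likelihood with known variance, the posterior is Normal; its mode equals its mean, the precision-weighted average.
Prior precision 1/σ₀² = 1/16 = 0.0625; data precision n/σ² = 5/16 = 0.3125.
μ̂ = (0.0625·(-5) + 0.3125·(-4.16)) / (0.0625 + 0.3125) = (-1.6125)/0.375 = -4.300.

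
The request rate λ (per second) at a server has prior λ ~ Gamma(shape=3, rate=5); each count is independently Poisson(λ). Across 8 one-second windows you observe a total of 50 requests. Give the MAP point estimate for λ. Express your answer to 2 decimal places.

λ̂_MAP = 4.00

Σxᵢ = 50, n = 8.
Posterior ∝ λ^2e^(−5λ) · λ^50e^(−8λ) = λ^52e^(−13λ), i.e. Gamma(shape=53, rate=13).
The mode of a Gamma(a, b) with a ≥ 1 (shape–rate) is (a−1)/b = 52/13 ≈ 4.00.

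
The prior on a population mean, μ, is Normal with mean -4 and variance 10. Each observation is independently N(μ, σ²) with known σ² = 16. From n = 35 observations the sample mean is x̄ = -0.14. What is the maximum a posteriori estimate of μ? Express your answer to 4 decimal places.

n = 35, x̄ = -0.14.
For a Normal prior and Normal likelihood with known variance, the posterior is Normal; its mode equals its mean, the precision-weighted average.
Prior precision 1/σ₀² = 1/10 = 0.1; data precision n/σ² = 35/16 = 2.1875.
μ̂ = (0.1·(-4) + 2.1875·(-0.14)) / (0.1 + 2.1875) = (-0.70625)/2.2875 = -113/366 ≈ -0.3087.

μ̂_MAP = -0.3087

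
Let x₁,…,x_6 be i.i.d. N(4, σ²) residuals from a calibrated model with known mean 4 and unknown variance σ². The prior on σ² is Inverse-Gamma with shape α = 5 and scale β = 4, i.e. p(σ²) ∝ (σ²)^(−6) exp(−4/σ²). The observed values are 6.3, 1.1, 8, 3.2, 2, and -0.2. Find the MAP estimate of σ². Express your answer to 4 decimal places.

σ̂²_MAP = 3.3322

Sum of squared deviations about the known mean: SS = (6.3−4)² + (1.1−4)² + (8−4)² + (3.2−4)² + (2−4)² + (-0.2−4)² = 51.98.
The Normal likelihood contributes (σ²)^(−n/2) exp(−SS/(2σ²)), so the posterior is Inverse-Gamma(α + n/2, β + SS/2) = Inverse-Gamma(8, 29.99).
The mode of Inverse-Gamma(a, b) is b/(a+1) = 29.99/9 ≈ 3.3322.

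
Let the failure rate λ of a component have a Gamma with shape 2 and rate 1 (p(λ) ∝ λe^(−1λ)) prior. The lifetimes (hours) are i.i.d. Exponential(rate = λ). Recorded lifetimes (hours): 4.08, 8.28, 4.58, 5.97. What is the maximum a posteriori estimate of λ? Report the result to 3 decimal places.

The Exponential(rate=λ) likelihood is ∝ λ^n e^(−λΣtᵢ). Here n = 4 and Σtᵢ = 4.08 + 8.28 + 4.58 + 5.97 = 22.91.
Posterior ∝ λe^(−1λ) · λ^4e^(−22.91λ) = λ^5e^(−23.91λ), i.e. Gamma(6, 23.91).
Mode = (a−1)/b = 5/23.91 ≈ 0.209.

λ̂_MAP = 0.209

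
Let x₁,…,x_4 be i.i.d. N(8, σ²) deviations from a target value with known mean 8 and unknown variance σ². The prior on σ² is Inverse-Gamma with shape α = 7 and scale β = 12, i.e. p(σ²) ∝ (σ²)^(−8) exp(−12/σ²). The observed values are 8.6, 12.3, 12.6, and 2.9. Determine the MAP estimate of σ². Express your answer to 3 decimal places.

σ̂²_MAP = 4.501

Sum of squared deviations about the known mean: SS = (8.6−8)² + (12.3−8)² + (12.6−8)² + (2.9−8)² = 66.02.
The Normal likelihood contributes (σ²)^(−n/2) exp(−SS/(2σ²)), so the posterior is Inverse-Gamma(α + n/2, β + SS/2) = Inverse-Gamma(9, 45.01).
The mode of Inverse-Gamma(a, b) is b/(a+1) = 45.01/10 ≈ 4.501.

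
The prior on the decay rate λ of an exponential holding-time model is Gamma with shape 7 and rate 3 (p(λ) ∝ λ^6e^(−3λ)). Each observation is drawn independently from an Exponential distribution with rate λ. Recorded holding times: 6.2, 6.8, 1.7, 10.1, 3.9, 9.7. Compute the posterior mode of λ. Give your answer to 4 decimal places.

λ̂_MAP = 0.2899

The Exponential(rate=λ) likelihood is ∝ λ^n e^(−λΣtᵢ). Here n = 6 and Σtᵢ = 6.2 + 6.8 + 1.7 + 10.1 + 3.9 + 9.7 = 38.4.
Posterior ∝ λ^6e^(−3λ) · λ^6e^(−38.4λ) = λ^12e^(−41.4λ), i.e. Gamma(13, 41.4).
Mode = (a−1)/b = 12/41.4 ≈ 0.2899.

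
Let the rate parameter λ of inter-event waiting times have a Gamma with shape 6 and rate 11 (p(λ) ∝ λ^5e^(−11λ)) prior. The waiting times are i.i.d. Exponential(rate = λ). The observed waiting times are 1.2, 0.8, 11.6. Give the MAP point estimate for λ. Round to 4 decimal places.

The Exponential(rate=λ) likelihood is ∝ λ^n e^(−λΣtᵢ). Here n = 3 and Σtᵢ = 1.2 + 0.8 + 11.6 = 13.6.
Posterior ∝ λ^5e^(−11λ) · λ^3e^(−13.6λ) = λ^8e^(−24.6λ), i.e. Gamma(9, 24.6).
Mode = (a−1)/b = 8/24.6 ≈ 0.3252.

λ̂_MAP = 0.3252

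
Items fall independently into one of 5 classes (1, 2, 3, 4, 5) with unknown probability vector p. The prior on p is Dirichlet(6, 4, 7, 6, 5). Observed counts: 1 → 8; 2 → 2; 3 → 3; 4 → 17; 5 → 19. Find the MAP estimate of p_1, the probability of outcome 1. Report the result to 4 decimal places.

MAP estimate: 0.1806

The posterior is Dirichlet(αᵢ + nᵢ) = Dirichlet(14, 6, 10, 23, 24).
For a Dirichlet(a₁,…,a_K) with all aᵢ > 1, the mode has j-th component (aⱼ − 1)/(Σaᵢ − K).
Here Σaᵢ = 77 and K = 5, so p_1 = (14 − 1)/(77 − 5) = 13/72 ≈ 0.1806.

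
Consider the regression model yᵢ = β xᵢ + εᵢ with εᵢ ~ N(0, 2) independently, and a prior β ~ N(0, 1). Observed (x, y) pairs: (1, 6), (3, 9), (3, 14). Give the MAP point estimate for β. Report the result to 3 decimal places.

log p(β | y) = −Σ(yᵢ − βxᵢ)²/(2·2) − β²/(2·1) + const.
Setting the derivative to zero: Σxᵢ(yᵢ − βxᵢ)/2 − β/1 = 0, so β = Σxᵢyᵢ / (Σxᵢ² + σ²/τ²).
Σxᵢyᵢ = 1·6 + 3·9 + 3·14 = 75; Σxᵢ² = 19; σ²/τ² = 2.
β̂_MAP = 75 / (19 + 2) = 75/21 ≈ 3.571.

β̂_MAP = 3.571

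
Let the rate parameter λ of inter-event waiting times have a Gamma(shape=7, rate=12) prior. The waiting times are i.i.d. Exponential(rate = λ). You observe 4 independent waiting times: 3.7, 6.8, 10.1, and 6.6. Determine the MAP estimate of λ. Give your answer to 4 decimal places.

λ̂_MAP = 0.2551

The Exponential(rate=λ) likelihood is ∝ λ^n e^(−λΣtᵢ). Here n = 4 and Σtᵢ = 3.7 + 6.8 + 10.1 + 6.6 = 27.2.
Posterior ∝ λ^6e^(−12λ) · λ^4e^(−27.2λ) = λ^10e^(−39.2λ), i.e. Gamma(11, 39.2).
Mode = (a−1)/b = 10/39.2 ≈ 0.2551.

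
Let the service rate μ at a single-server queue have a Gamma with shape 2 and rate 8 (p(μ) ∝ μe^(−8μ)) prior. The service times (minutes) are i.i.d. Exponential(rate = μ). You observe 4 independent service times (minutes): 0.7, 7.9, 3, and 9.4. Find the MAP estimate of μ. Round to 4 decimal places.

μ̂_MAP = 0.1724

The Exponential(rate=μ) likelihood is ∝ μ^n e^(−μΣtᵢ). Here n = 4 and Σtᵢ = 0.7 + 7.9 + 3 + 9.4 = 21.
Posterior ∝ μe^(−8μ) · μ^4e^(−21μ) = μ^5e^(−29μ), i.e. Gamma(6, 29).
Mode = (a−1)/b = 5/29 ≈ 0.1724.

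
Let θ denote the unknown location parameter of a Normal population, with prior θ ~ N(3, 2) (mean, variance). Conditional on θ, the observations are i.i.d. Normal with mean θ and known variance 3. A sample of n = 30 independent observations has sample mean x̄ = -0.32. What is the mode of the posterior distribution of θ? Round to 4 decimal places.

θ̂_MAP = -0.1619

n = 30, x̄ = -0.32.
For a Normal prior and Normal likelihood with known variance, the posterior is Normal; its mode equals its mean, the precision-weighted average.
Prior precision 1/σ₀² = 1/2 = 0.5; data precision n/σ² = 30/3 = 10.
θ̂ = (0.5·3 + 10·(-0.32)) / (0.5 + 10) = (-1.7)/10.5 = -17/105 ≈ -0.1619.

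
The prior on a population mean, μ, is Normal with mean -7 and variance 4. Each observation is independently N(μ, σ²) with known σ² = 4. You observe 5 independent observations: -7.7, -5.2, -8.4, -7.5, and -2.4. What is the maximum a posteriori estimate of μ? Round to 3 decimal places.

μ̂_MAP = -6.367

n = 5; x̄ = ((-7.7) + (-5.2) + (-8.4) + (-7.5) + (-2.4))/5 = -31.2/5 = -6.24.
For a Normal prior and Normal likelihood with known variance, the posterior is Normal; its mode equals its mean, the precision-weighted average.
Prior precision 1/σ₀² = 1/4 = 0.25; data precision n/σ² = 5/4 = 1.25.
μ̂ = (0.25·(-7) + 1.25·(-6.24)) / (0.25 + 1.25) = (-9.55)/1.5 = -191/30 ≈ -6.367.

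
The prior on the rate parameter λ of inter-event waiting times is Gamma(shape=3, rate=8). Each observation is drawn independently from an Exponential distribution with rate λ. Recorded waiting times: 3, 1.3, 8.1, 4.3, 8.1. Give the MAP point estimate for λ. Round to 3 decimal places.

λ̂_MAP = 0.213

The Exponential(rate=λ) likelihood is ∝ λ^n e^(−λΣtᵢ). Here n = 5 and Σtᵢ = 3 + 1.3 + 8.1 + 4.3 + 8.1 = 24.8.
Posterior ∝ λ^2e^(−8λ) · λ^5e^(−24.8λ) = λ^7e^(−32.8λ), i.e. Gamma(8, 32.8).
Mode = (a−1)/b = 7/32.8 ≈ 0.213.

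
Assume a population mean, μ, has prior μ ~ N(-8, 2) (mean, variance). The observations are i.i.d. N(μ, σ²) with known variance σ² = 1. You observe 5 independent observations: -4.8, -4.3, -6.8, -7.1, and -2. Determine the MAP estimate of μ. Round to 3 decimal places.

n = 5; x̄ = ((-4.8) + (-4.3) + (-6.8) + (-7.1) + (-2))/5 = -25/5 = -5.
For a Normal prior and Normal likelihood with known variance, the posterior is Normal; its mode equals its mean, the precision-weighted average.
Prior precision 1/σ₀² = 1/2 = 0.5; data precision n/σ² = 5/1 = 5.
μ̂ = (0.5·(-8) + 5·(-5)) / (0.5 + 5) = (-29)/5.5 = -58/11 ≈ -5.273.

μ̂_MAP = -5.273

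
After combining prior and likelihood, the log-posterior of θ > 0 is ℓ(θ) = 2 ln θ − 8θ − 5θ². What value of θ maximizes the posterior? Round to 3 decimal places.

ℓ'(θ) = 2/θ − 8 − 10θ. Setting this to zero and multiplying by θ: 10θ² + 8θ − 2 = 0.
θ = (−8 + √(8² + 4·10·2)) / (2·10) = (−8 + √144) / 20 = (−8 + 12)/20 = 1/5.
ℓ''(θ) = −2/θ² − 10 < 0, confirming a maximum.

θ̂_MAP = 0.200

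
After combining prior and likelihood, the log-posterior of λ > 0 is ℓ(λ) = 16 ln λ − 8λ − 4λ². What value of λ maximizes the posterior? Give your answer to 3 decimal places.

λ̂_MAP = 1.000

ℓ'(λ) = 16/λ − 8 − 8λ. Setting this to zero and multiplying by λ: 8λ² + 8λ − 16 = 0.
λ = (−8 + √(8² + 4·8·16)) / (2·8) = (−8 + √576) / 16 = (−8 + 24)/16 = 1.
ℓ''(λ) = −16/λ² − 8 < 0, confirming a maximum.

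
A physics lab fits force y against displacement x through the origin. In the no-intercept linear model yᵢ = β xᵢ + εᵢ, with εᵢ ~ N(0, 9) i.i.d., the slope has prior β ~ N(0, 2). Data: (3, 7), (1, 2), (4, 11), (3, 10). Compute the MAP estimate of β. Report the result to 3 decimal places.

β̂_MAP = 2.456

log p(β | y) = −Σ(yᵢ − βxᵢ)²/(2·9) − β²/(2·2) + const.
Setting the derivative to zero: Σxᵢ(yᵢ − βxᵢ)/9 − β/2 = 0, so β = Σxᵢyᵢ / (Σxᵢ² + σ²/τ²).
Σxᵢyᵢ = 3·7 + 1·2 + 4·11 + 3·10 = 97; Σxᵢ² = 35; σ²/τ² = 4.5.
β̂_MAP = 97 / (35 + 4.5) = 97/39.5 ≈ 2.456.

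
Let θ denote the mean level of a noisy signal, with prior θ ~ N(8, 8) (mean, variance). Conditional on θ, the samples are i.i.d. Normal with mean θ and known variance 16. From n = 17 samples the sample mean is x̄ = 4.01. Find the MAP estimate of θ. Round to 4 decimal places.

n = 17, x̄ = 4.01.
For a Normal prior and Normal likelihood with known variance, the posterior is Normal; its mode equals its mean, the precision-weighted average.
Prior precision 1/σ₀² = 1/8 = 0.125; data precision n/σ² = 17/16 = 1.0625.
θ̂ = (0.125·8 + 1.0625·4.01) / (0.125 + 1.0625) = 5.260625/1.1875 = 4.4300.

θ̂_MAP = 4.4300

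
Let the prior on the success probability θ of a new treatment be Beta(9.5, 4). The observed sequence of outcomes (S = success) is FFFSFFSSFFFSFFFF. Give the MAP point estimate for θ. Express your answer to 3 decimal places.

θ̂_MAP = 0.455

Prior: Beta(9.5, 4).
Data: 4 successes in 16 trials (from the sequence). The binomial likelihood contributes θ^4(1−θ)^12, so the posterior is Beta(9.5+4, 4+12) = Beta(13.5, 16).
For Beta(a, b) with a, b > 1 the mode is (a−1)/(a+b−2) = 12.5/27.5 ≈ 0.455.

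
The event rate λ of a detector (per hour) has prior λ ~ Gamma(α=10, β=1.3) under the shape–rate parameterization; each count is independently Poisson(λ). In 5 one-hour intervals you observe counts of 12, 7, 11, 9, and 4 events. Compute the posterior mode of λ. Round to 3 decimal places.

Σxᵢ = 12+7+11+9+4 = 43, with n = 5.
Posterior ∝ λ^9e^(−1.3λ) · λ^43e^(−5λ) = λ^52e^(−6.3λ), i.e. Gamma(shape=53, rate=6.3).
The mode of a Gamma(a, b) with a ≥ 1 (shape–rate) is (a−1)/b = 52/6.3 ≈ 8.254.

λ̂_MAP = 8.254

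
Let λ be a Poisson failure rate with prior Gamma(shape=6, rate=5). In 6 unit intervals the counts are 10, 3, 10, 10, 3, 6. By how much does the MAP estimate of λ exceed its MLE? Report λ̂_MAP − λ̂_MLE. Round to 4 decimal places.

MAP − MLE = -2.7273

Σxᵢ = 42. Posterior is Gamma(48, 11); MAP = (48−1)/11 = 47/11 ≈ 4.27273.
MLE = x̄ = 42/6 ≈ 7.00000.
Difference = 47/11 − 42/6 = -30/11 ≈ -2.7273.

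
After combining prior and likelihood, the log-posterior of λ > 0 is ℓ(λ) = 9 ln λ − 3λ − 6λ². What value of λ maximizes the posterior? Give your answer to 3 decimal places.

λ̂_MAP = 0.750

ℓ'(λ) = 9/λ − 3 − 12λ. Setting this to zero and multiplying by λ: 12λ² + 3λ − 9 = 0.
λ = (−3 + √(3² + 4·12·9)) / (2·12) = (−3 + √441) / 24 = (−3 + 21)/24 = 3/4.
ℓ''(λ) = −9/λ² − 12 < 0, confirming a maximum.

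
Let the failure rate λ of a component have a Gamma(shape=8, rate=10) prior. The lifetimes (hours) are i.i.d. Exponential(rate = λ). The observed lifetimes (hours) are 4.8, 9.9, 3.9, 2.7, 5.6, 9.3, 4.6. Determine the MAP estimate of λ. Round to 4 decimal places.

λ̂_MAP = 0.2756

The Exponential(rate=λ) likelihood is ∝ λ^n e^(−λΣtᵢ). Here n = 7 and Σtᵢ = 4.8 + 9.9 + 3.9 + 2.7 + 5.6 + 9.3 + 4.6 = 40.8.
Posterior ∝ λ^7e^(−10λ) · λ^7e^(−40.8λ) = λ^14e^(−50.8λ), i.e. Gamma(15, 50.8).
Mode = (a−1)/b = 14/50.8 ≈ 0.2756.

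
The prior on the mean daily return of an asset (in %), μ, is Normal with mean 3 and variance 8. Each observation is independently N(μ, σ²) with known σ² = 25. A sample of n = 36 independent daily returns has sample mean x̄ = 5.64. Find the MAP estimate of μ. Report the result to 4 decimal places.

μ̂_MAP = 5.4291

n = 36, x̄ = 5.64.
For a Normal prior and Normal likelihood with known variance, the posterior is Normal; its mode equals its mean, the precision-weighted average.
Prior precision 1/σ₀² = 1/8 = 0.125; data precision n/σ² = 36/25 = 1.44.
μ̂ = (0.125·3 + 1.44·5.64) / (0.125 + 1.44) = 8.4966/1.565 = 42483/7825 ≈ 5.4291.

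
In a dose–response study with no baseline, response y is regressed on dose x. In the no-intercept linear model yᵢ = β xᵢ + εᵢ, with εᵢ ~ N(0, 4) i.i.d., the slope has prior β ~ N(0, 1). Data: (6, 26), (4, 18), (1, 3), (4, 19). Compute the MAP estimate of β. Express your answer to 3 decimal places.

log p(β | y) = −Σ(yᵢ − βxᵢ)²/(2·4) − β²/(2·1) + const.
Setting the derivative to zero: Σxᵢ(yᵢ − βxᵢ)/4 − β/1 = 0, so β = Σxᵢyᵢ / (Σxᵢ² + σ²/τ²).
Σxᵢyᵢ = 6·26 + 4·18 + 1·3 + 4·19 = 307; Σxᵢ² = 69; σ²/τ² = 4.
β̂_MAP = 307 / (69 + 4) = 307/73 ≈ 4.205.

β̂_MAP = 4.205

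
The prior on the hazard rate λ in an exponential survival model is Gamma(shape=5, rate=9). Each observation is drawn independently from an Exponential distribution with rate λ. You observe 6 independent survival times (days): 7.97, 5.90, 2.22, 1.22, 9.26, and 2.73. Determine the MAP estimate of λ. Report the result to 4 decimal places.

The Exponential(rate=λ) likelihood is ∝ λ^n e^(−λΣtᵢ). Here n = 6 and Σtᵢ = 7.97 + 5.90 + 2.22 + 1.22 + 9.26 + 2.73 = 29.30.
Posterior ∝ λ^4e^(−9λ) · λ^6e^(−29.30λ) = λ^10e^(−38.30λ), i.e. Gamma(11, 38.30).
Mode = (a−1)/b = 10/38.30 ≈ 0.2611.

λ̂_MAP = 0.2611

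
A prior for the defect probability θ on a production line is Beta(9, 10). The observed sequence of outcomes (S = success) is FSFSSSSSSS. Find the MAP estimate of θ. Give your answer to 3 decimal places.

θ̂_MAP = 0.593

Prior: Beta(9, 10).
Data: 8 successes in 10 trials (from the sequence). The binomial likelihood contributes θ^8(1−θ)^2, so the posterior is Beta(9+8, 10+2) = Beta(17, 12).
For Beta(a, b) with a, b > 1 the mode is (a−1)/(a+b−2) = 16/27 ≈ 0.593.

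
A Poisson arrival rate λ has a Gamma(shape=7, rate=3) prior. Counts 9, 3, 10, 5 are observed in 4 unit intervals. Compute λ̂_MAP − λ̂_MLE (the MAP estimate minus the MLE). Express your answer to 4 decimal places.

Σxᵢ = 27. Posterior is Gamma(34, 7); MAP = (34−1)/7 = 33/7 ≈ 4.71429.
MLE = x̄ = 27/4 ≈ 6.75000.
Difference = 33/7 − 27/4 = -57/28 ≈ -2.0357.

MAP − MLE = -2.0357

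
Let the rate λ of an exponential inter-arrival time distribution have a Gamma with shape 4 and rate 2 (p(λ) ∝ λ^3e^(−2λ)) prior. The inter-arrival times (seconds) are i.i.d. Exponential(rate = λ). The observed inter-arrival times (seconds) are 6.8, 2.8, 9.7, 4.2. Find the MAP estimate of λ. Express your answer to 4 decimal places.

The Exponential(rate=λ) likelihood is ∝ λ^n e^(−λΣtᵢ). Here n = 4 and Σtᵢ = 6.8 + 2.8 + 9.7 + 4.2 = 23.5.
Posterior ∝ λ^3e^(−2λ) · λ^4e^(−23.5λ) = λ^7e^(−25.5λ), i.e. Gamma(8, 25.5).
Mode = (a−1)/b = 7/25.5 ≈ 0.2745.

λ̂_MAP = 0.2745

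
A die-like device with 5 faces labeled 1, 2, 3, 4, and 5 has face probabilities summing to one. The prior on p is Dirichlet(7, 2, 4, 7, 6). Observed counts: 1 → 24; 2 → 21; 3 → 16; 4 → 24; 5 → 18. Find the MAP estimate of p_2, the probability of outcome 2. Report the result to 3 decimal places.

MAP estimate: 0.177

The posterior is Dirichlet(αᵢ + nᵢ) = Dirichlet(31, 23, 20, 31, 24).
For a Dirichlet(a₁,…,a_K) with all aᵢ > 1, the mode has j-th component (aⱼ − 1)/(Σaᵢ − K).
Here Σaᵢ = 129 and K = 5, so p_2 = (23 − 1)/(129 − 5) = 22/124 ≈ 0.177.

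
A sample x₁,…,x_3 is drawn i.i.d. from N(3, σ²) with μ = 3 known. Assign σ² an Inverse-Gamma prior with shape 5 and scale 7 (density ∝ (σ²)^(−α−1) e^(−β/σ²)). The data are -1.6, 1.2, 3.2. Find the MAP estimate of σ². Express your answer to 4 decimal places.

Sum of squared deviations about the known mean: SS = (-1.6−3)² + (1.2−3)² + (3.2−3)² = 24.44.
The Normal likelihood contributes (σ²)^(−n/2) exp(−SS/(2σ²)), so the posterior is Inverse-Gamma(α + n/2, β + SS/2) = Inverse-Gamma(6.5, 19.22).
The mode of Inverse-Gamma(a, b) is b/(a+1) = 19.22/7.5 ≈ 2.5627.

σ̂²_MAP = 2.5627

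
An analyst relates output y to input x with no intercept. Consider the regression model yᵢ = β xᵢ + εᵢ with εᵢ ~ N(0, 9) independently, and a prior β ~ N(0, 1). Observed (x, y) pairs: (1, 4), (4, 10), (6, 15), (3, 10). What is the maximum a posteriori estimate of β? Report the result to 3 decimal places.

β̂_MAP = 2.310

log p(β | y) = −Σ(yᵢ − βxᵢ)²/(2·9) − β²/(2·1) + const.
Setting the derivative to zero: Σxᵢ(yᵢ − βxᵢ)/9 − β/1 = 0, so β = Σxᵢyᵢ / (Σxᵢ² + σ²/τ²).
Σxᵢyᵢ = 1·4 + 4·10 + 6·15 + 3·10 = 164; Σxᵢ² = 62; σ²/τ² = 9.
β̂_MAP = 164 / (62 + 9) = 164/71 ≈ 2.310.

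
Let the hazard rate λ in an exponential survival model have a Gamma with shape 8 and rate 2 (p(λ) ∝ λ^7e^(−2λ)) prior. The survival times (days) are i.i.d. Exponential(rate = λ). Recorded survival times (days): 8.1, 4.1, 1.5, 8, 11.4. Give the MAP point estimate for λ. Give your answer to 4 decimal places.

The Exponential(rate=λ) likelihood is ∝ λ^n e^(−λΣtᵢ). Here n = 5 and Σtᵢ = 8.1 + 4.1 + 1.5 + 8 + 11.4 = 33.1.
Posterior ∝ λ^7e^(−2λ) · λ^5e^(−33.1λ) = λ^12e^(−35.1λ), i.e. Gamma(13, 35.1).
Mode = (a−1)/b = 12/35.1 ≈ 0.3419.

λ̂_MAP = 0.3419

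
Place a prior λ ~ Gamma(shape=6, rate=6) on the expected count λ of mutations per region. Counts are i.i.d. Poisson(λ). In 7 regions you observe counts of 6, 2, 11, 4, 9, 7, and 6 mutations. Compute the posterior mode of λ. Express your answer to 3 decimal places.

λ̂_MAP = 3.846

Σxᵢ = 6+2+11+4+9+7+6 = 45, with n = 7.
Posterior ∝ λ^5e^(−6λ) · λ^45e^(−7λ) = λ^50e^(−13λ), i.e. Gamma(shape=51, rate=13).
The mode of a Gamma(a, b) with a ≥ 1 (shape–rate) is (a−1)/b = 50/13 ≈ 3.846.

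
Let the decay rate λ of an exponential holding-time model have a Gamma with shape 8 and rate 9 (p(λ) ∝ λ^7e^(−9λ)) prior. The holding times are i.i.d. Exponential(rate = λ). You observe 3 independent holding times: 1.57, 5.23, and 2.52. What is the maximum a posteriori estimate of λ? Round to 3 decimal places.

The Exponential(rate=λ) likelihood is ∝ λ^n e^(−λΣtᵢ). Here n = 3 and Σtᵢ = 1.57 + 5.23 + 2.52 = 9.32.
Posterior ∝ λ^7e^(−9λ) · λ^3e^(−9.32λ) = λ^10e^(−18.32λ), i.e. Gamma(11, 18.32).
Mode = (a−1)/b = 10/18.32 ≈ 0.546.

λ̂_MAP = 0.546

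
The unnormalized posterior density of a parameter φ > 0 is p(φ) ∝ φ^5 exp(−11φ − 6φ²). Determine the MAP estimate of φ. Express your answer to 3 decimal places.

φ̂_MAP = 0.333

ℓ'(φ) = 5/φ − 11 − 12φ. Setting this to zero and multiplying by φ: 12φ² + 11φ − 5 = 0.
φ = (−11 + √(11² + 4·12·5)) / (2·12) = (−11 + √361) / 24 = (−11 + 19)/24 = 1/3.
ℓ''(φ) = −5/φ² − 12 < 0, confirming a maximum.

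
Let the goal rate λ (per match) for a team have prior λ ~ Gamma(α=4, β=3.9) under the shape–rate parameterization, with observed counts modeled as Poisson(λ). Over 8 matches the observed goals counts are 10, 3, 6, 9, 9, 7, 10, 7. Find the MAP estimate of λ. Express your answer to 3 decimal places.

λ̂_MAP = 5.378

Σxᵢ = 10+3+6+9+9+7+10+7 = 61, with n = 8.
Posterior ∝ λ^3e^(−3.9λ) · λ^61e^(−8λ) = λ^64e^(−11.9λ), i.e. Gamma(shape=65, rate=11.9).
The mode of a Gamma(a, b) with a ≥ 1 (shape–rate) is (a−1)/b = 64/11.9 ≈ 5.378.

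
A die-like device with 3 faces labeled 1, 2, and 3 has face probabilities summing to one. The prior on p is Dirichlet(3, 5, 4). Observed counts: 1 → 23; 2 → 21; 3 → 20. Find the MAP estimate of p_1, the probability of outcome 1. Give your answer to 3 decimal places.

The posterior is Dirichlet(αᵢ + nᵢ) = Dirichlet(26, 26, 24).
For a Dirichlet(a₁,…,a_K) with all aᵢ > 1, the mode has j-th component (aⱼ − 1)/(Σaᵢ − K).
Here Σaᵢ = 76 and K = 3, so p_1 = (26 − 1)/(76 − 3) = 25/73 ≈ 0.342.

MAP estimate: 0.342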